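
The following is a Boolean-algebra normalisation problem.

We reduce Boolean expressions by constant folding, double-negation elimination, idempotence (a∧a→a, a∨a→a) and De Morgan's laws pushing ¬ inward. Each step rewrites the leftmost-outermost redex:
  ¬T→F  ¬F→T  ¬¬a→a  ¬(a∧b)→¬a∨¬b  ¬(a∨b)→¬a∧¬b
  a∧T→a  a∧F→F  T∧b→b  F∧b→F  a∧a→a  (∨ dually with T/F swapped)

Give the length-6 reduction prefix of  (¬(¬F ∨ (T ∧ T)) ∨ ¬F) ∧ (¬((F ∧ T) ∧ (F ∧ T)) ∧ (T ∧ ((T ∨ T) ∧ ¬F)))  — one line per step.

Answer: after 6 steps: ¬((F ∧ T) ∧ (F ∧ T)) ∧ (T ∧ ((T ∨ T) ∧ ¬F))

Reduction:
  start: (¬(¬F ∨ (T ∧ T)) ∨ ¬F) ∧ (¬((F ∧ T) ∧ (F ∧ T)) ∧ (T ∧ ((T ∨ T) ∧ ¬F)))
  step 1: ((¬¬F ∧ ¬(T ∧ T)) ∨ ¬F) ∧ (¬((F ∧ T) ∧ (F ∧ T)) ∧ (T ∧ ((T ∨ T) ∧ ¬F)))
  step 2: ((F ∧ ¬(T ∧ T)) ∨ ¬F) ∧ (¬((F ∧ T) ∧ (F ∧ T)) ∧ (T ∧ ((T ∨ T) ∧ ¬F)))
  step 3: (F ∨ ¬F) ∧ (¬((F ∧ T) ∧ (F ∧ T)) ∧ (T ∧ ((T ∨ T) ∧ ¬F)))
  step 4: ¬F ∧ (¬((F ∧ T) ∧ (F ∧ T)) ∧ (T ∧ ((T ∨ T) ∧ ¬F)))
  step 5: T ∧ (¬((F ∧ T) ∧ (F ∧ T)) ∧ (T ∧ ((T ∨ T) ∧ ¬F)))
  step 6: ¬((F ∧ T) ∧ (F ∧ T)) ∧ (T ∧ ((T ∨ T) ∧ ¬F))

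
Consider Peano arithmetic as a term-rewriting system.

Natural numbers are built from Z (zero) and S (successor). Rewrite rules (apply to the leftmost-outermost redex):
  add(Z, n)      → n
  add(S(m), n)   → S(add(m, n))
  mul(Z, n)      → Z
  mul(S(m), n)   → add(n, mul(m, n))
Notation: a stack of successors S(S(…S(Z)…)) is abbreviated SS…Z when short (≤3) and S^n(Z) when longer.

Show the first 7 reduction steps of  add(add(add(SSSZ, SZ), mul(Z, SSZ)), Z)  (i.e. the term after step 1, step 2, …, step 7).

  start: add(add(add(SSSZ, SZ), mul(Z, SSZ)), Z)
  [1] add(add(S(add(SSZ, SZ)), mul(Z, SSZ)), Z)
  [2] add(S(add(add(SSZ, SZ), mul(Z, SSZ))), Z)
  [3] S(add(add(add(SSZ, SZ), mul(Z, SSZ)), Z))
  [4] S(add(add(S(add(SZ, SZ)), mul(Z, SSZ)), Z))
  [5] S(add(S(add(add(SZ, SZ), mul(Z, SSZ))), Z))
  [6] S(S(add(add(add(SZ, SZ), mul(Z, SSZ)), Z)))
  [7] S(S(add(add(S(add(Z, SZ)), mul(Z, SSZ)), Z)))

Answer: after 7 steps: S(S(add(add(S(add(Z, SZ)), mul(Z, SSZ)), Z)))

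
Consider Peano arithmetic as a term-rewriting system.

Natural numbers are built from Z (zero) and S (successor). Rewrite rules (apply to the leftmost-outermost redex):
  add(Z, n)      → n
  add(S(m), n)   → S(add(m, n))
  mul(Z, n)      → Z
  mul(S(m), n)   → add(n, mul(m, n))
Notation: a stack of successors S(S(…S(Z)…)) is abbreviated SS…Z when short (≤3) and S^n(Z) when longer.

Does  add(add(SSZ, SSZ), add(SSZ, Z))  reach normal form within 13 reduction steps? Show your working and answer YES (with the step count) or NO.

  start: add(add(SSZ, SSZ), add(SSZ, Z))
  →1  add(S(add(SZ, SSZ)), add(SSZ, Z))
  →2  S(add(add(SZ, SSZ), add(SSZ, Z)))
  →3  S(add(S(add(Z, SSZ)), add(SSZ, Z)))
  →4  S(S(add(add(Z, SSZ), add(SSZ, Z))))
  →5  S(S(add(SSZ, add(SSZ, Z))))
  →6  S(S(S(add(SZ, add(SSZ, Z)))))
  →7  S(S(S(S(add(Z, add(SSZ, Z))))))
  →8  S(S(S(S(add(SSZ, Z)))))
  →9  S(S(S(S(S(add(SZ, Z))))))
  →10  S(S(S(S(S(S(add(Z, Z)))))))
  →11  S^6(Z)

Answer: YES — reaches normal form S^6(Z) in 11 ≤ 13 steps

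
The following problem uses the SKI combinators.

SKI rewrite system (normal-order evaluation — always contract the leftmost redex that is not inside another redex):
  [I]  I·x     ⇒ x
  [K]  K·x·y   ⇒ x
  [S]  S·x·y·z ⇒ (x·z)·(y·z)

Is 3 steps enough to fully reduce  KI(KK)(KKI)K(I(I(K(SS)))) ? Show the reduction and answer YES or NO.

Answer: NO — after 3 steps the term is KK(I(I(K(SS)))), not yet normal

Derivation:
  start: KI(KK)(KKI)K(I(I(K(SS))))
  [1] I(KKI)K(I(I(K(SS))))
  [2] KKIK(I(I(K(SS))))
  [3] KK(I(I(K(SS))))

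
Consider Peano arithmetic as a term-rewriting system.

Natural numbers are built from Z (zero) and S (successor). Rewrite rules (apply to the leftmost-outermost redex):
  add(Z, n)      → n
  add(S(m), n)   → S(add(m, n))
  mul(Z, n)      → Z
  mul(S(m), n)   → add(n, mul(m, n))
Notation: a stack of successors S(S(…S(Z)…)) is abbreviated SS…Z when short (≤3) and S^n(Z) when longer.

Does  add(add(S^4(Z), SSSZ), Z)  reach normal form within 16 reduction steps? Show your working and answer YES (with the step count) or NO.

  start: add(add(S^4(Z), SSSZ), Z)
  [1] add(S(add(SSSZ, SSSZ)), Z)
  [2] S(add(add(SSSZ, SSSZ), Z))
  [3] S(add(S(add(SSZ, SSSZ)), Z))
  [4] S(S(add(add(SSZ, SSSZ), Z)))
  [5] S(S(add(S(add(SZ, SSSZ)), Z)))
  [6] S(S(S(add(add(SZ, SSSZ), Z))))
  [7] S(S(S(add(S(add(Z, SSSZ)), Z))))
  [8] S(S(S(S(add(add(Z, SSSZ), Z)))))
  [9] S(S(S(S(add(SSSZ, Z)))))
  [10] S(S(S(S(S(add(SSZ, Z))))))
  [11] S(S(S(S(S(S(add(SZ, Z)))))))
  [12] S(S(S(S(S(S(S(add(Z, Z))))))))
  [13] S^7(Z)

Answer: YES — reaches normal form S^7(Z) in 13 ≤ 16 steps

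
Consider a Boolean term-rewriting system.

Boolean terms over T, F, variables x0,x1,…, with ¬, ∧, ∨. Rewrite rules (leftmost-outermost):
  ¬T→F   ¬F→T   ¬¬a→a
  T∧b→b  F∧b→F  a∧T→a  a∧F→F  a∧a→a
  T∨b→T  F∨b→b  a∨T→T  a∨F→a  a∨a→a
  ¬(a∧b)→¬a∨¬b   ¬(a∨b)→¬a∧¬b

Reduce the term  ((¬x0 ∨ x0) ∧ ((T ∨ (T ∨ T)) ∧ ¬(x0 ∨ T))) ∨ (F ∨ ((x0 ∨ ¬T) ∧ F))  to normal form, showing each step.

  start: ((¬x0 ∨ x0) ∧ ((T ∨ (T ∨ T)) ∧ ¬(x0 ∨ T))) ∨ (F ∨ ((x0 ∨ ¬T) ∧ F))
  →1  ((¬x0 ∨ x0) ∧ (T ∧ ¬(x0 ∨ T))) ∨ (F ∨ ((x0 ∨ ¬T) ∧ F))
  →2  ((¬x0 ∨ x0) ∧ ¬(x0 ∨ T)) ∨ (F ∨ ((x0 ∨ ¬T) ∧ F))
  →3  ((¬x0 ∨ x0) ∧ (¬x0 ∧ ¬T)) ∨ (F ∨ ((x0 ∨ ¬T) ∧ F))
  →4  ((¬x0 ∨ x0) ∧ (¬x0 ∧ F)) ∨ (F ∨ ((x0 ∨ ¬T) ∧ F))
  →5  ((¬x0 ∨ x0) ∧ F) ∨ (F ∨ ((x0 ∨ ¬T) ∧ F))
  →6  F ∨ (F ∨ ((x0 ∨ ¬T) ∧ F))
  →7  F ∨ ((x0 ∨ ¬T) ∧ F)
  →8  (x0 ∨ ¬T) ∧ F
  →9  F

Answer: normal form = F  (in 9 steps)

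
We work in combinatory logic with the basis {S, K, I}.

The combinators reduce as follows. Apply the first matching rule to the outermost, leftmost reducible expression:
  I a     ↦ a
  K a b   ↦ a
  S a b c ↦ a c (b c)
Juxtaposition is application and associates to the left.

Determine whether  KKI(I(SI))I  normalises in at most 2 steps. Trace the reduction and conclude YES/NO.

Answer: NO — after 2 steps the term is I(SI), not yet normal

Reduction:
  start: KKI(I(SI))I
  [1] K(I(SI))I
  [2] I(SI)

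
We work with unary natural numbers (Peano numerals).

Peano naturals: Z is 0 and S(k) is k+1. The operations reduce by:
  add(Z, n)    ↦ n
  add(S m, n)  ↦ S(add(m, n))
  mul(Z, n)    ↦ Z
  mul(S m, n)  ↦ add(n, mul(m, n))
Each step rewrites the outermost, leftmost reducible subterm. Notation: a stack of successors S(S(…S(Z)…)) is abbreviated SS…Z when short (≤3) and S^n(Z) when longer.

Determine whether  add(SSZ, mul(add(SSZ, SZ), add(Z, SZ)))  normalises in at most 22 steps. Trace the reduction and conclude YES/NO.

  start: add(SSZ, mul(add(SSZ, SZ), add(Z, SZ)))
  [1] S(add(SZ, mul(add(SSZ, SZ), add(Z, SZ))))
  [2] S(S(add(Z, mul(add(SSZ, SZ), add(Z, SZ)))))
  [3] S(S(mul(add(SSZ, SZ), add(Z, SZ))))
  [4] S(S(mul(S(add(SZ, SZ)), add(Z, SZ))))
  [5] S(S(add(add(Z, SZ), mul(add(SZ, SZ), add(Z, SZ)))))
  [6] S(S(add(SZ, mul(add(SZ, SZ), add(Z, SZ)))))
  [7] S(S(S(add(Z, mul(add(SZ, SZ), add(Z, SZ))))))
  [8] S(S(S(mul(add(SZ, SZ), add(Z, SZ)))))
  [9] S(S(S(mul(S(add(Z, SZ)), add(Z, SZ)))))
  [10] S(S(S(add(add(Z, SZ), mul(add(Z, SZ), add(Z, SZ))))))
  [11] S(S(S(add(SZ, mul(add(Z, SZ), add(Z, SZ))))))
  [12] S(S(S(S(add(Z, mul(add(Z, SZ), add(Z, SZ)))))))
  [13] S(S(S(S(mul(add(Z, SZ), add(Z, SZ))))))
  [14] S(S(S(S(mul(SZ, add(Z, SZ))))))
  [15] S(S(S(S(add(add(Z, SZ), mul(Z, add(Z, SZ)))))))
  [16] S(S(S(S(add(SZ, mul(Z, add(Z, SZ)))))))
  [17] S(S(S(S(S(add(Z, mul(Z, add(Z, SZ))))))))
  [18] S(S(S(S(S(mul(Z, add(Z, SZ)))))))
  [19] S^5(Z)

Answer: YES — reaches normal form S^5(Z) in 19 ≤ 22 steps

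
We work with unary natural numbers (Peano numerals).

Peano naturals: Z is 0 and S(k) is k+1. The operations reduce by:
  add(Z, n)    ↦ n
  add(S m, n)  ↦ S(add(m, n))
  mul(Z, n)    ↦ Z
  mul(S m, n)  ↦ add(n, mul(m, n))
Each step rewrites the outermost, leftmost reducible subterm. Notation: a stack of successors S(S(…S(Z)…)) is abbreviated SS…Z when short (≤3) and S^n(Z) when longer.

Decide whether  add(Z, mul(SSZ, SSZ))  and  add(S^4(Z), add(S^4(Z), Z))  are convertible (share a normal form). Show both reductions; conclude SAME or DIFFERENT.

Term A:
  start: add(Z, mul(SSZ, SSZ))
  step 1: mul(SSZ, SSZ)
  step 2: add(SSZ, mul(SZ, SSZ))
  step 3: S(add(SZ, mul(SZ, SSZ)))
  step 4: S(S(add(Z, mul(SZ, SSZ))))
  step 5: S(S(mul(SZ, SSZ)))
  step 6: S(S(add(SSZ, mul(Z, SSZ))))
  step 7: S(S(S(add(SZ, mul(Z, SSZ)))))
  step 8: S(S(S(S(add(Z, mul(Z, SSZ))))))
  step 9: S(S(S(S(mul(Z, SSZ)))))
  step 10: S^4(Z)

Term B:
  start: add(S^4(Z), add(S^4(Z), Z))
  step 1: S(add(SSSZ, add(S^4(Z), Z)))
  step 2: S(S(add(SSZ, add(S^4(Z), Z))))
  step 3: S(S(S(add(SZ, add(S^4(Z), Z)))))
  step 4: S(S(S(S(add(Z, add(S^4(Z), Z))))))
  step 5: S(S(S(S(add(S^4(Z), Z)))))
  step 6: S(S(S(S(S(add(SSSZ, Z))))))
  step 7: S(S(S(S(S(S(add(SSZ, Z)))))))
  step 8: S(S(S(S(S(S(S(add(SZ, Z))))))))
  step 9: S(S(S(S(S(S(S(S(add(Z, Z)))))))))
  step 10: S^8(Z)

Answer: DIFFERENT — A ⇓ S^4(Z), B ⇓ S^8(Z)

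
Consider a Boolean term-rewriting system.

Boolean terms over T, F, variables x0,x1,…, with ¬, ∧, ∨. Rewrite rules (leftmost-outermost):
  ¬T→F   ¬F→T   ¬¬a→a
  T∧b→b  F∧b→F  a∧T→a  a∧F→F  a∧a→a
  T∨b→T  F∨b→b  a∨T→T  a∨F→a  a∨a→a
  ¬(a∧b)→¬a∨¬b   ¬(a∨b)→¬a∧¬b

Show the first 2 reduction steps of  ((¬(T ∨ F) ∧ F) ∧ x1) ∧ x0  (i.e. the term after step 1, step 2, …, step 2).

Answer: after 2 steps: F ∧ x0

Working:
  start: ((¬(T ∨ F) ∧ F) ∧ x1) ∧ x0
  step 1: (F ∧ x1) ∧ x0
  step 2: F ∧ x0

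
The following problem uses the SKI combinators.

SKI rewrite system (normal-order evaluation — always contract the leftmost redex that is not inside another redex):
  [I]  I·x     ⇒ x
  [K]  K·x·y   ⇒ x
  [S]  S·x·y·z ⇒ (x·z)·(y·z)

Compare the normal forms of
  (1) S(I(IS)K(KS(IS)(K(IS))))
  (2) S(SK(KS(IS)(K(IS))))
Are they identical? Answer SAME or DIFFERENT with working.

Answer: SAME — A ⇓ S(SK(S(KS))), B ⇓ S(SK(S(KS)))

Reduction:
Term A:
  start: S(I(IS)K(KS(IS)(K(IS))))
  [1] S(ISK(KS(IS)(K(IS))))
  [2] S(SK(KS(IS)(K(IS))))
  [3] S(SK(S(K(IS))))
  [4] S(SK(S(KS)))

Term B:
  start: S(SK(KS(IS)(K(IS))))
  [1] S(SK(S(K(IS))))
  [2] S(SK(S(KS)))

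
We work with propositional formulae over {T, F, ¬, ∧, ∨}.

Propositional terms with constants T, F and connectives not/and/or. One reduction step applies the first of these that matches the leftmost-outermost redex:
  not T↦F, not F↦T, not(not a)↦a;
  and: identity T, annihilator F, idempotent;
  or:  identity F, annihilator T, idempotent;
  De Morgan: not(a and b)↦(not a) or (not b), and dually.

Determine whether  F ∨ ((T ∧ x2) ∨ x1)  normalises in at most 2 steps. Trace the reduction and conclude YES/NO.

  start: F ∨ ((T ∧ x2) ∨ x1)
  →1  (T ∧ x2) ∨ x1
  →2  x2 ∨ x1

Answer: YES — reaches normal form x2 ∨ x1 in 2 ≤ 2 steps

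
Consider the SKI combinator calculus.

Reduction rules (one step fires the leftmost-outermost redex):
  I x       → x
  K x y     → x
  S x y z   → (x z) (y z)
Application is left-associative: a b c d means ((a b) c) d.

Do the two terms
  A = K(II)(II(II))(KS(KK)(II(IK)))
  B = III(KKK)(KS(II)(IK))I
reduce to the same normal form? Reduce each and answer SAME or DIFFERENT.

Term A:
  start: K(II)(II(II))(KS(KK)(II(IK)))
  [1] II(KS(KK)(II(IK)))
  [2] I(KS(KK)(II(IK)))
  [3] KS(KK)(II(IK))
  [4] S(II(IK))
  [5] S(I(IK))
  [6] S(IK)
  [7] SK

Term B:
  start: III(KKK)(KS(II)(IK))I
  [1] II(KKK)(KS(II)(IK))I
  [2] I(KKK)(KS(II)(IK))I
  [3] KKK(KS(II)(IK))I
  [4] K(KS(II)(IK))I
  [5] KS(II)(IK)
  [6] S(IK)
  [7] SK

Answer: SAME — A ⇓ SK, B ⇓ SK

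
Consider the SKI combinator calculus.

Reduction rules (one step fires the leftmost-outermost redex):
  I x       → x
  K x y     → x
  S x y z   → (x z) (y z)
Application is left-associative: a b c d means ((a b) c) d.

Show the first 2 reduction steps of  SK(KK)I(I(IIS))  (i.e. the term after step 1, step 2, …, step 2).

  start: SK(KK)I(I(IIS))
  step 1: KI(KKI)(I(IIS))
  step 2: I(I(IIS))

Answer: after 2 steps: I(I(IIS))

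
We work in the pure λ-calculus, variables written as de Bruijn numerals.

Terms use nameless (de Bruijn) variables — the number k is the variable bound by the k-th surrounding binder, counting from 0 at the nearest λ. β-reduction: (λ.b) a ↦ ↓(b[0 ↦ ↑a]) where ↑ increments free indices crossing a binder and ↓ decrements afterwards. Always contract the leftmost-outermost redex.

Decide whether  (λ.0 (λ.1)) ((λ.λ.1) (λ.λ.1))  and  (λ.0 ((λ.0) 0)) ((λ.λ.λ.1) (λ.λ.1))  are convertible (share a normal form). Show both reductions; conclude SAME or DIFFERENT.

Answer: DIFFERENT — A ⇓ λ.λ.1, B ⇓ λ.λ.λ.1

Reduction:
Term A:
  start: (λ.0 (λ.1)) ((λ.λ.1) (λ.λ.1))
  step 1: (λ.λ.1) (λ.λ.1) (λ.(λ.λ.1) (λ.λ.1))
  step 2: (λ.λ.λ.1) (λ.(λ.λ.1) (λ.λ.1))
  step 3: λ.λ.1

Term B:
  start: (λ.0 ((λ.0) 0)) ((λ.λ.λ.1) (λ.λ.1))
  step 1: (λ.λ.λ.1) (λ.λ.1) ((λ.0) ((λ.λ.λ.1) (λ.λ.1)))
  step 2: (λ.λ.1) ((λ.0) ((λ.λ.λ.1) (λ.λ.1)))
  step 3: λ.(λ.0) ((λ.λ.λ.1) (λ.λ.1))
  step 4: λ.(λ.λ.λ.1) (λ.λ.1)
  step 5: λ.λ.λ.1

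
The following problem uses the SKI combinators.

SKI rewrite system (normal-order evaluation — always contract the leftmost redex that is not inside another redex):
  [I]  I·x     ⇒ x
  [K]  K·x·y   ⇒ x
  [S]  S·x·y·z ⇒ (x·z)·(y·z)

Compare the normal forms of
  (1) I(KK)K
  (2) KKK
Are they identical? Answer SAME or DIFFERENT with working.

Answer: SAME — A ⇓ K, B ⇓ K

Derivation:
Term A:
  start: I(KK)K
  [1] KKK
  [2] K

Term B:
  start: KKK
  [1] K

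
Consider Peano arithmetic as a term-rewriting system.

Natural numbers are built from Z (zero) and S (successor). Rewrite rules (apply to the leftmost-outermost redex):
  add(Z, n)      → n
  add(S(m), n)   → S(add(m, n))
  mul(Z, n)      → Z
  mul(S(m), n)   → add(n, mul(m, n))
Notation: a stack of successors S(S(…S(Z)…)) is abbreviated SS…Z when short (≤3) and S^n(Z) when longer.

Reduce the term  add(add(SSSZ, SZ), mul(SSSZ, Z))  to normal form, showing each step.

Answer: normal form = S^4(Z)  (in 16 steps)

Derivation:
  start: add(add(SSSZ, SZ), mul(SSSZ, Z))
  →1  add(S(add(SSZ, SZ)), mul(SSSZ, Z))
  →2  S(add(add(SSZ, SZ), mul(SSSZ, Z)))
  →3  S(add(S(add(SZ, SZ)), mul(SSSZ, Z)))
  →4  S(S(add(add(SZ, SZ), mul(SSSZ, Z))))
  →5  S(S(add(S(add(Z, SZ)), mul(SSSZ, Z))))
  →6  S(S(S(add(add(Z, SZ), mul(SSSZ, Z)))))
  →7  S(S(S(add(SZ, mul(SSSZ, Z)))))
  →8  S(S(S(S(add(Z, mul(SSSZ, Z))))))
  →9  S(S(S(S(mul(SSSZ, Z)))))
  →10  S(S(S(S(add(Z, mul(SSZ, Z))))))
  →11  S(S(S(S(mul(SSZ, Z)))))
  →12  S(S(S(S(add(Z, mul(SZ, Z))))))
  →13  S(S(S(S(mul(SZ, Z)))))
  →14  S(S(S(S(add(Z, mul(Z, Z))))))
  →15  S(S(S(S(mul(Z, Z)))))
  →16  S^4(Z)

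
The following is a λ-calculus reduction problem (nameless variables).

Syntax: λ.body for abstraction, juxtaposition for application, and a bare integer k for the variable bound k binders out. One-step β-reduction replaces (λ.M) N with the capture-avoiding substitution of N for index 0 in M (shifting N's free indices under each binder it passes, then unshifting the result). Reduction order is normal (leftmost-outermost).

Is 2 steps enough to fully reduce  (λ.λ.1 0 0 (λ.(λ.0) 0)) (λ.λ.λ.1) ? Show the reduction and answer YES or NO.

Answer: NO — after 2 steps the term is λ.(λ.λ.1) 0 (λ.(λ.0) 0), not yet normal

Derivation:
  start: (λ.λ.1 0 0 (λ.(λ.0) 0)) (λ.λ.λ.1)
  step 1: λ.(λ.λ.λ.1) 0 0 (λ.(λ.0) 0)
  step 2: λ.(λ.λ.1) 0 (λ.(λ.0) 0)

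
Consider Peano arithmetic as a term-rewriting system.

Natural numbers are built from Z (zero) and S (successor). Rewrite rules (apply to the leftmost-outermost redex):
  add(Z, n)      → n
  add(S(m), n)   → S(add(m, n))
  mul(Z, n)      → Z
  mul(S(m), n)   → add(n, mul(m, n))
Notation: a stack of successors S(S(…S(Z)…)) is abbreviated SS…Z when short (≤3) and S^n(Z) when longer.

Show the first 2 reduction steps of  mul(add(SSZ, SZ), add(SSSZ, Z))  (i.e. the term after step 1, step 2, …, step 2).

Answer: after 2 steps: add(add(SSSZ, Z), mul(add(SZ, SZ), add(SSSZ, Z)))

Reduction:
  start: mul(add(SSZ, SZ), add(SSSZ, Z))
  →1  mul(S(add(SZ, SZ)), add(SSSZ, Z))
  →2  add(add(SSSZ, Z), mul(add(SZ, SZ), add(SSSZ, Z)))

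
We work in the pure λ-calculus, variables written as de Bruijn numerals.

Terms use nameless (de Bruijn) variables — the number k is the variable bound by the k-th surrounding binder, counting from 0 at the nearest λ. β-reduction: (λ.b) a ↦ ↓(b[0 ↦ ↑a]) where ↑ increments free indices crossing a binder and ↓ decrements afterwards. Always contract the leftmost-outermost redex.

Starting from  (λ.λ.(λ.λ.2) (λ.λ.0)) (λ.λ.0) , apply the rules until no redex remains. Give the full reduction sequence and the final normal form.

  start: (λ.λ.(λ.λ.2) (λ.λ.0)) (λ.λ.0)
  →1  λ.(λ.λ.2) (λ.λ.0)
  →2  λ.λ.1

Answer: normal form = λ.λ.1  (in 2 steps)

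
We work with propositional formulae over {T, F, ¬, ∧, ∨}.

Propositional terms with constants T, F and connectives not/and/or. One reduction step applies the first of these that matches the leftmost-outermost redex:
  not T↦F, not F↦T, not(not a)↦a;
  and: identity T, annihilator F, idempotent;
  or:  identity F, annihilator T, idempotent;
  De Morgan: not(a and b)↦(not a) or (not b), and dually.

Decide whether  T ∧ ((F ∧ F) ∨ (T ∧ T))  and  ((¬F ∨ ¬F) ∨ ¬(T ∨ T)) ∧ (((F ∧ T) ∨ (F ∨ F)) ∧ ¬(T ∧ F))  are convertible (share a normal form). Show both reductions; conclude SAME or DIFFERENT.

Answer: DIFFERENT — A ⇓ T, B ⇓ F

Derivation:
Term A:
  start: T ∧ ((F ∧ F) ∨ (T ∧ T))
  →1  (F ∧ F) ∨ (T ∧ T)
  →2  F ∨ (T ∧ T)
  →3  T ∧ T
  →4  T

Term B:
  start: ((¬F ∨ ¬F) ∨ ¬(T ∨ T)) ∧ (((F ∧ T) ∨ (F ∨ F)) ∧ ¬(T ∧ F))
  →1  (¬F ∨ ¬(T ∨ T)) ∧ (((F ∧ T) ∨ (F ∨ F)) ∧ ¬(T ∧ F))
  →2  (T ∨ ¬(T ∨ T)) ∧ (((F ∧ T) ∨ (F ∨ F)) ∧ ¬(T ∧ F))
  →3  T ∧ (((F ∧ T) ∨ (F ∨ F)) ∧ ¬(T ∧ F))
  →4  ((F ∧ T) ∨ (F ∨ F)) ∧ ¬(T ∧ F)
  →5  (F ∨ (F ∨ F)) ∧ ¬(T ∧ F)
  →6  (F ∨ F) ∧ ¬(T ∧ F)
  →7  F ∧ ¬(T ∧ F)
  →8  F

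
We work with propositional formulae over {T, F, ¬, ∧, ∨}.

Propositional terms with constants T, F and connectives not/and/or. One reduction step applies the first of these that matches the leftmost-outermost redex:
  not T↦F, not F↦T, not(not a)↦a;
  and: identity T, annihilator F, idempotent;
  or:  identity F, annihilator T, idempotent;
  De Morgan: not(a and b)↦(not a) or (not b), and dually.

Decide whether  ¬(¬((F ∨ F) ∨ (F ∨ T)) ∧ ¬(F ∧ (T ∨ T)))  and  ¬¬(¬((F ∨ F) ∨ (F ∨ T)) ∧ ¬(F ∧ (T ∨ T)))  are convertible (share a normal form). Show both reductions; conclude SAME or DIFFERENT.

Term A:
  start: ¬(¬((F ∨ F) ∨ (F ∨ T)) ∧ ¬(F ∧ (T ∨ T)))
  →1  ¬¬((F ∨ F) ∨ (F ∨ T)) ∨ ¬¬(F ∧ (T ∨ T))
  →2  ((F ∨ F) ∨ (F ∨ T)) ∨ ¬¬(F ∧ (T ∨ T))
  →3  (F ∨ (F ∨ T)) ∨ ¬¬(F ∧ (T ∨ T))
  →4  (F ∨ T) ∨ ¬¬(F ∧ (T ∨ T))
  →5  T ∨ ¬¬(F ∧ (T ∨ T))
  →6  T

Term B:
  start: ¬¬(¬((F ∨ F) ∨ (F ∨ T)) ∧ ¬(F ∧ (T ∨ T)))
  →1  ¬((F ∨ F) ∨ (F ∨ T)) ∧ ¬(F ∧ (T ∨ T))
  →2  (¬(F ∨ F) ∧ ¬(F ∨ T)) ∧ ¬(F ∧ (T ∨ T))
  →3  ((¬F ∧ ¬F) ∧ ¬(F ∨ T)) ∧ ¬(F ∧ (T ∨ T))
  →4  (¬F ∧ ¬(F ∨ T)) ∧ ¬(F ∧ (T ∨ T))
  →5  (T ∧ ¬(F ∨ T)) ∧ ¬(F ∧ (T ∨ T))
  →6  ¬(F ∨ T) ∧ ¬(F ∧ (T ∨ T))
  →7  (¬F ∧ ¬T) ∧ ¬(F ∧ (T ∨ T))
  →8  (T ∧ ¬T) ∧ ¬(F ∧ (T ∨ T))
  →9  ¬T ∧ ¬(F ∧ (T ∨ T))
  →10  F ∧ ¬(F ∧ (T ∨ T))
  →11  F

Answer: DIFFERENT — A ⇓ T, B ⇓ F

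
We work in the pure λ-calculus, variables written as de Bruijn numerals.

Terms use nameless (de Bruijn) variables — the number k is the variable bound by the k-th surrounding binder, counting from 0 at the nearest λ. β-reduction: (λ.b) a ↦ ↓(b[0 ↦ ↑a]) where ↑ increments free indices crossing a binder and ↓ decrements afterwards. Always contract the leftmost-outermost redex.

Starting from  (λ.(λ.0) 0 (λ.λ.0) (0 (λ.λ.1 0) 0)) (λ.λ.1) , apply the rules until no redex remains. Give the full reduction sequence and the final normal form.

  start: (λ.(λ.0) 0 (λ.λ.0) (0 (λ.λ.1 0) 0)) (λ.λ.1)
  [1] (λ.0) (λ.λ.1) (λ.λ.0) ((λ.λ.1) (λ.λ.1 0) (λ.λ.1))
  [2] (λ.λ.1) (λ.λ.0) ((λ.λ.1) (λ.λ.1 0) (λ.λ.1))
  [3] (λ.λ.λ.0) ((λ.λ.1) (λ.λ.1 0) (λ.λ.1))
  [4] λ.λ.0

Answer: normal form = λ.λ.0  (in 4 steps)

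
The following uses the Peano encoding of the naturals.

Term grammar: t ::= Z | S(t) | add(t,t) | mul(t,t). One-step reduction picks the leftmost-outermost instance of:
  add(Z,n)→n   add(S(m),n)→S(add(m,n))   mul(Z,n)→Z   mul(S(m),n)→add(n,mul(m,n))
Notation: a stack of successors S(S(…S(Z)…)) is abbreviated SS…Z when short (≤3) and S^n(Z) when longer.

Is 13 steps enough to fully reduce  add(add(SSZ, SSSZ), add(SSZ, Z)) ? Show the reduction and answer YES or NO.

Answer: YES — reaches normal form S^7(Z) in 12 ≤ 13 steps

Derivation:
  start: add(add(SSZ, SSSZ), add(SSZ, Z))
  →1  add(S(add(SZ, SSSZ)), add(SSZ, Z))
  →2  S(add(add(SZ, SSSZ), add(SSZ, Z)))
  →3  S(add(S(add(Z, SSSZ)), add(SSZ, Z)))
  →4  S(S(add(add(Z, SSSZ), add(SSZ, Z))))
  →5  S(S(add(SSSZ, add(SSZ, Z))))
  →6  S(S(S(add(SSZ, add(SSZ, Z)))))
  →7  S(S(S(S(add(SZ, add(SSZ, Z))))))
  →8  S(S(S(S(S(add(Z, add(SSZ, Z)))))))
  →9  S(S(S(S(S(add(SSZ, Z))))))
  →10  S(S(S(S(S(S(add(SZ, Z)))))))
  →11  S(S(S(S(S(S(S(add(Z, Z))))))))
  →12  S^7(Z)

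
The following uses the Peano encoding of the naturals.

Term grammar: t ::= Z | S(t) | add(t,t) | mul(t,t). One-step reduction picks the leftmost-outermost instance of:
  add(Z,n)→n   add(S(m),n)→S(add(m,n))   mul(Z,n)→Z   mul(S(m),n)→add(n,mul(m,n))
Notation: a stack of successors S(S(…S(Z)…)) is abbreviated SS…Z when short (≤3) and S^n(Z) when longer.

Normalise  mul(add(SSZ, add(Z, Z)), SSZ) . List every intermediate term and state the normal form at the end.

  start: mul(add(SSZ, add(Z, Z)), SSZ)
  [1] mul(S(add(SZ, add(Z, Z))), SSZ)
  [2] add(SSZ, mul(add(SZ, add(Z, Z)), SSZ))
  [3] S(add(SZ, mul(add(SZ, add(Z, Z)), SSZ)))
  [4] S(S(add(Z, mul(add(SZ, add(Z, Z)), SSZ))))
  [5] S(S(mul(add(SZ, add(Z, Z)), SSZ)))
  [6] S(S(mul(S(add(Z, add(Z, Z))), SSZ)))
  [7] S(S(add(SSZ, mul(add(Z, add(Z, Z)), SSZ))))
  [8] S(S(S(add(SZ, mul(add(Z, add(Z, Z)), SSZ)))))
  [9] S(S(S(S(add(Z, mul(add(Z, add(Z, Z)), SSZ))))))
  [10] S(S(S(S(mul(add(Z, add(Z, Z)), SSZ)))))
  [11] S(S(S(S(mul(add(Z, Z), SSZ)))))
  [12] S(S(S(S(mul(Z, SSZ)))))
  [13] S^4(Z)

Answer: normal form = S^4(Z)  (in 13 steps)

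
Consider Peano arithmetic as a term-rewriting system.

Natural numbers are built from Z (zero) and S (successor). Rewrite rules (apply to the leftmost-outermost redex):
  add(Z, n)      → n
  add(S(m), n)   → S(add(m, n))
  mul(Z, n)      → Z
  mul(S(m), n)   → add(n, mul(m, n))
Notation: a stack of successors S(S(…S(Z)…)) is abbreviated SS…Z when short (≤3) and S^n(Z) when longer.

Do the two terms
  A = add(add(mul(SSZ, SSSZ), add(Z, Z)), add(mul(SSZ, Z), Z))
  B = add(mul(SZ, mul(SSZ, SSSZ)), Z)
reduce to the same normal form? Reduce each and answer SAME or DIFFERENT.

Answer: SAME — A ⇓ S^6(Z), B ⇓ S^6(Z)

Working:
Term A:
  start: add(add(mul(SSZ, SSSZ), add(Z, Z)), add(mul(SSZ, Z), Z))
  →1  add(add(add(SSSZ, mul(SZ, SSSZ)), add(Z, Z)), add(mul(SSZ, Z), Z))
  →2  add(add(S(add(SSZ, mul(SZ, SSSZ))), add(Z, Z)), add(mul(SSZ, Z), Z))
  →3  add(S(add(add(SSZ, mul(SZ, SSSZ)), add(Z, Z))), add(mul(SSZ, Z), Z))
  →4  S(add(add(add(SSZ, mul(SZ, SSSZ)), add(Z, Z)), add(mul(SSZ, Z), Z)))
  →5  S(add(add(S(add(SZ, mul(SZ, SSSZ))), add(Z, Z)), add(mul(SSZ, Z), Z)))
  →6  S(add(S(add(add(SZ, mul(SZ, SSSZ)), add(Z, Z))), add(mul(SSZ, Z), Z)))
  →7  S(S(add(add(add(SZ, mul(SZ, SSSZ)), add(Z, Z)), add(mul(SSZ, Z), Z))))
  →8  S(S(add(add(S(add(Z, mul(SZ, SSSZ))), add(Z, Z)), add(mul(SSZ, Z), Z))))
  →9  S(S(add(S(add(add(Z, mul(SZ, SSSZ)), add(Z, Z))), add(mul(SSZ, Z), Z))))
  →10  S(S(S(add(add(add(Z, mul(SZ, SSSZ)), add(Z, Z)), add(mul(SSZ, Z), Z)))))
  →11  S(S(S(add(add(mul(SZ, SSSZ), add(Z, Z)), add(mul(SSZ, Z), Z)))))
  →12  S(S(S(add(add(add(SSSZ, mul(Z, SSSZ)), add(Z, Z)), add(mul(SSZ, Z), Z)))))
  →13  S(S(S(add(add(S(add(SSZ, mul(Z, SSSZ))), add(Z, Z)), add(mul(SSZ, Z), Z)))))
  →14  S(S(S(add(S(add(add(SSZ, mul(Z, SSSZ)), add(Z, Z))), add(mul(SSZ, Z), Z)))))
  →15  S(S(S(S(add(add(add(SSZ, mul(Z, SSSZ)), add(Z, Z)), add(mul(SSZ, Z), Z))))))
  →16  S(S(S(S(add(add(S(add(SZ, mul(Z, SSSZ))), add(Z, Z)), add(mul(SSZ, Z), Z))))))
  →17  S(S(S(S(add(S(add(add(SZ, mul(Z, SSSZ)), add(Z, Z))), add(mul(SSZ, Z), Z))))))
  →18  S(S(S(S(S(add(add(add(SZ, mul(Z, SSSZ)), add(Z, Z)), add(mul(SSZ, Z), Z)))))))
  →19  S(S(S(S(S(add(add(S(add(Z, mul(Z, SSSZ))), add(Z, Z)), add(mul(SSZ, Z), Z)))))))
  →20  S(S(S(S(S(add(S(add(add(Z, mul(Z, SSSZ)), add(Z, Z))), add(mul(SSZ, Z), Z)))))))
  →21  S(S(S(S(S(S(add(add(add(Z, mul(Z, SSSZ)), add(Z, Z)), add(mul(SSZ, Z), Z))))))))
  →22  S(S(S(S(S(S(add(add(mul(Z, SSSZ), add(Z, Z)), add(mul(SSZ, Z), Z))))))))
  →23  S(S(S(S(S(S(add(add(Z, add(Z, Z)), add(mul(SSZ, Z), Z))))))))
  →24  S(S(S(S(S(S(add(add(Z, Z), add(mul(SSZ, Z), Z))))))))
  →25  S(S(S(S(S(S(add(Z, add(mul(SSZ, Z), Z))))))))
  →26  S(S(S(S(S(S(add(mul(SSZ, Z), Z)))))))
  →27  S(S(S(S(S(S(add(add(Z, mul(SZ, Z)), Z)))))))
  →28  S(S(S(S(S(S(add(mul(SZ, Z), Z)))))))
  →29  S(S(S(S(S(S(add(add(Z, mul(Z, Z)), Z)))))))
  →30  S(S(S(S(S(S(add(mul(Z, Z), Z)))))))
  →31  S(S(S(S(S(S(add(Z, Z)))))))
  →32  S^6(Z)

Term B:
  start: add(mul(SZ, mul(SSZ, SSSZ)), Z)
  →1  add(add(mul(SSZ, SSSZ), mul(Z, mul(SSZ, SSSZ))), Z)
  →2  add(add(add(SSSZ, mul(SZ, SSSZ)), mul(Z, mul(SSZ, SSSZ))), Z)
  →3  add(add(S(add(SSZ, mul(SZ, SSSZ))), mul(Z, mul(SSZ, SSSZ))), Z)
  →4  add(S(add(add(SSZ, mul(SZ, SSSZ)), mul(Z, mul(SSZ, SSSZ)))), Z)
  →5  S(add(add(add(SSZ, mul(SZ, SSSZ)), mul(Z, mul(SSZ, SSSZ))), Z))
  →6  S(add(add(S(add(SZ, mul(SZ, SSSZ))), mul(Z, mul(SSZ, SSSZ))), Z))
  →7  S(add(S(add(add(SZ, mul(SZ, SSSZ)), mul(Z, mul(SSZ, SSSZ)))), Z))
  →8  S(S(add(add(add(SZ, mul(SZ, SSSZ)), mul(Z, mul(SSZ, SSSZ))), Z)))
  →9  S(S(add(add(S(add(Z, mul(SZ, SSSZ))), mul(Z, mul(SSZ, SSSZ))), Z)))
  →10  S(S(add(S(add(add(Z, mul(SZ, SSSZ)), mul(Z, mul(SSZ, SSSZ)))), Z)))
  →11  S(S(S(add(add(add(Z, mul(SZ, SSSZ)), mul(Z, mul(SSZ, SSSZ))), Z))))
  →12  S(S(S(add(add(mul(SZ, SSSZ), mul(Z, mul(SSZ, SSSZ))), Z))))
  →13  S(S(S(add(add(add(SSSZ, mul(Z, SSSZ)), mul(Z, mul(SSZ, SSSZ))), Z))))
  →14  S(S(S(add(add(S(add(SSZ, mul(Z, SSSZ))), mul(Z, mul(SSZ, SSSZ))), Z))))
  →15  S(S(S(add(S(add(add(SSZ, mul(Z, SSSZ)), mul(Z, mul(SSZ, SSSZ)))), Z))))
  →16  S(S(S(S(add(add(add(SSZ, mul(Z, SSSZ)), mul(Z, mul(SSZ, SSSZ))), Z)))))
  →17  S(S(S(S(add(add(S(add(SZ, mul(Z, SSSZ))), mul(Z, mul(SSZ, SSSZ))), Z)))))
  →18  S(S(S(S(add(S(add(add(SZ, mul(Z, SSSZ)), mul(Z, mul(SSZ, SSSZ)))), Z)))))
  →19  S(S(S(S(S(add(add(add(SZ, mul(Z, SSSZ)), mul(Z, mul(SSZ, SSSZ))), Z))))))
  →20  S(S(S(S(S(add(add(S(add(Z, mul(Z, SSSZ))), mul(Z, mul(SSZ, SSSZ))), Z))))))
  →21  S(S(S(S(S(add(S(add(add(Z, mul(Z, SSSZ)), mul(Z, mul(SSZ, SSSZ)))), Z))))))
  →22  S(S(S(S(S(S(add(add(add(Z, mul(Z, SSSZ)), mul(Z, mul(SSZ, SSSZ))), Z)))))))
  →23  S(S(S(S(S(S(add(add(mul(Z, SSSZ), mul(Z, mul(SSZ, SSSZ))), Z)))))))
  →24  S(S(S(S(S(S(add(add(Z, mul(Z, mul(SSZ, SSSZ))), Z)))))))
  →25  S(S(S(S(S(S(add(mul(Z, mul(SSZ, SSSZ)), Z)))))))
  →26  S(S(S(S(S(S(add(Z, Z)))))))
  →27  S^6(Z)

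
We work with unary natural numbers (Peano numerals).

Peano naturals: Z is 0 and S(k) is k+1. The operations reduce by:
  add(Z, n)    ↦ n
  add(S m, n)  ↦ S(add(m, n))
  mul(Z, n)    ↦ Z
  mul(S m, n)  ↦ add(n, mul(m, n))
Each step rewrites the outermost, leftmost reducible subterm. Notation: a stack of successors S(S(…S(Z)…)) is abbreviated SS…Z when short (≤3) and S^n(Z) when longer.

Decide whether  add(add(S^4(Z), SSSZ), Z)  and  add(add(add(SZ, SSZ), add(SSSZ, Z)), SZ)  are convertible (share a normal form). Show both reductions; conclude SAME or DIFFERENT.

Term A:
  start: add(add(S^4(Z), SSSZ), Z)
  step 1: add(S(add(SSSZ, SSSZ)), Z)
  step 2: S(add(add(SSSZ, SSSZ), Z))
  step 3: S(add(S(add(SSZ, SSSZ)), Z))
  step 4: S(S(add(add(SSZ, SSSZ), Z)))
  step 5: S(S(add(S(add(SZ, SSSZ)), Z)))
  step 6: S(S(S(add(add(SZ, SSSZ), Z))))
  step 7: S(S(S(add(S(add(Z, SSSZ)), Z))))
  step 8: S(S(S(S(add(add(Z, SSSZ), Z)))))
  step 9: S(S(S(S(add(SSSZ, Z)))))
  step 10: S(S(S(S(S(add(SSZ, Z))))))
  step 11: S(S(S(S(S(S(add(SZ, Z)))))))
  step 12: S(S(S(S(S(S(S(add(Z, Z))))))))
  step 13: S^7(Z)

Term B:
  start: add(add(add(SZ, SSZ), add(SSSZ, Z)), SZ)
  step 1: add(add(S(add(Z, SSZ)), add(SSSZ, Z)), SZ)
  step 2: add(S(add(add(Z, SSZ), add(SSSZ, Z))), SZ)
  step 3: S(add(add(add(Z, SSZ), add(SSSZ, Z)), SZ))
  step 4: S(add(add(SSZ, add(SSSZ, Z)), SZ))
  step 5: S(add(S(add(SZ, add(SSSZ, Z))), SZ))
  step 6: S(S(add(add(SZ, add(SSSZ, Z)), SZ)))
  step 7: S(S(add(S(add(Z, add(SSSZ, Z))), SZ)))
  step 8: S(S(S(add(add(Z, add(SSSZ, Z)), SZ))))
  step 9: S(S(S(add(add(SSSZ, Z), SZ))))
  step 10: S(S(S(add(S(add(SSZ, Z)), SZ))))
  step 11: S(S(S(S(add(add(SSZ, Z), SZ)))))
  step 12: S(S(S(S(add(S(add(SZ, Z)), SZ)))))
  step 13: S(S(S(S(S(add(add(SZ, Z), SZ))))))
  step 14: S(S(S(S(S(add(S(add(Z, Z)), SZ))))))
  step 15: S(S(S(S(S(S(add(add(Z, Z), SZ)))))))
  step 16: S(S(S(S(S(S(add(Z, SZ)))))))
  step 17: S^7(Z)

Answer: SAME — A ⇓ S^7(Z), B ⇓ S^7(Z)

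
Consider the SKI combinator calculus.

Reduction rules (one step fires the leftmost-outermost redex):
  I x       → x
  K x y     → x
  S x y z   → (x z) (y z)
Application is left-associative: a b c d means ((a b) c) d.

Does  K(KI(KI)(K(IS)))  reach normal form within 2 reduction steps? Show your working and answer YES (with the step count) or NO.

Answer: NO — after 2 steps the term is K(K(IS)), not yet normal

Working:
  start: K(KI(KI)(K(IS)))
  step 1: K(I(K(IS)))
  step 2: K(K(IS))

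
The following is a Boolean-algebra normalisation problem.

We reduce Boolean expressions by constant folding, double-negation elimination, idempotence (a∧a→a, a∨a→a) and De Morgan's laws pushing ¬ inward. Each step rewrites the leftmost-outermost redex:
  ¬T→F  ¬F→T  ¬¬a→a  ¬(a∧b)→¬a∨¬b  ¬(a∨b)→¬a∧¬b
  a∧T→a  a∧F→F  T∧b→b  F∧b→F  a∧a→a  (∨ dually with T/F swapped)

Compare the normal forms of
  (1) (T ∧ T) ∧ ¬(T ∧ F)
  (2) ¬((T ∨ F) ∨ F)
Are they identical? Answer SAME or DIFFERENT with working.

Term A:
  start: (T ∧ T) ∧ ¬(T ∧ F)
  [1] T ∧ ¬(T ∧ F)
  [2] ¬(T ∧ F)
  [3] ¬T ∨ ¬F
  [4] F ∨ ¬F
  [5] ¬F
  [6] T

Term B:
  start: ¬((T ∨ F) ∨ F)
  [1] ¬(T ∨ F) ∧ ¬F
  [2] (¬T ∧ ¬F) ∧ ¬F
  [3] (F ∧ ¬F) ∧ ¬F
  [4] F ∧ ¬F
  [5] F

Answer: DIFFERENT — A ⇓ T, B ⇓ F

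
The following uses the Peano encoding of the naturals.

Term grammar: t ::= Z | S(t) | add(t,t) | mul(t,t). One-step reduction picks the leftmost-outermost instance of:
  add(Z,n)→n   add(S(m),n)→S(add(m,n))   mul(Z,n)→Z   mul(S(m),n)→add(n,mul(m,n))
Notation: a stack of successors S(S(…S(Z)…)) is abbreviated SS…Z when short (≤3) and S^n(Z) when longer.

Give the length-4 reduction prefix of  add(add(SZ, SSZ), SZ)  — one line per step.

  start: add(add(SZ, SSZ), SZ)
  →1  add(S(add(Z, SSZ)), SZ)
  →2  S(add(add(Z, SSZ), SZ))
  →3  S(add(SSZ, SZ))
  →4  S(S(add(SZ, SZ)))

Answer: after 4 steps: S(S(add(SZ, SZ)))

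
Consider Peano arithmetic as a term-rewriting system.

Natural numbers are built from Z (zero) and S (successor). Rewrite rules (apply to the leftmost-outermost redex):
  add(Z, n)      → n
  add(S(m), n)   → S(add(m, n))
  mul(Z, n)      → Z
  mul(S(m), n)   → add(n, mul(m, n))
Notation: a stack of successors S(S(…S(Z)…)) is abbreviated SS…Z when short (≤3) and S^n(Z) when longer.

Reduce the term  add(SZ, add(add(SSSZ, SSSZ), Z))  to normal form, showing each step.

  start: add(SZ, add(add(SSSZ, SSSZ), Z))
  [1] S(add(Z, add(add(SSSZ, SSSZ), Z)))
  [2] S(add(add(SSSZ, SSSZ), Z))
  [3] S(add(S(add(SSZ, SSSZ)), Z))
  [4] S(S(add(add(SSZ, SSSZ), Z)))
  [5] S(S(add(S(add(SZ, SSSZ)), Z)))
  [6] S(S(S(add(add(SZ, SSSZ), Z))))
  [7] S(S(S(add(S(add(Z, SSSZ)), Z))))
  [8] S(S(S(S(add(add(Z, SSSZ), Z)))))
  [9] S(S(S(S(add(SSSZ, Z)))))
  [10] S(S(S(S(S(add(SSZ, Z))))))
  [11] S(S(S(S(S(S(add(SZ, Z)))))))
  [12] S(S(S(S(S(S(S(add(Z, Z))))))))
  [13] S^7(Z)

Answer: normal form = S^7(Z)  (in 13 steps)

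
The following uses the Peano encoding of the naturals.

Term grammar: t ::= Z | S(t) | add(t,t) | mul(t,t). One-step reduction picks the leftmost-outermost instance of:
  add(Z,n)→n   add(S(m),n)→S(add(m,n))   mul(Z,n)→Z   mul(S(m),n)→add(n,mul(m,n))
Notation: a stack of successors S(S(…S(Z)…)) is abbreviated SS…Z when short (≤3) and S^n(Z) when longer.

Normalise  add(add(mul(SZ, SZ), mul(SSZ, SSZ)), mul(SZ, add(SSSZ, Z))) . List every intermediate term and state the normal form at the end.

Answer: normal form = S^8(Z)  (in 31 steps)

Working:
  start: add(add(mul(SZ, SZ), mul(SSZ, SSZ)), mul(SZ, add(SSSZ, Z)))
  step 1: add(add(add(SZ, mul(Z, SZ)), mul(SSZ, SSZ)), mul(SZ, add(SSSZ, Z)))
  step 2: add(add(S(add(Z, mul(Z, SZ))), mul(SSZ, SSZ)), mul(SZ, add(SSSZ, Z)))
  step 3: add(S(add(add(Z, mul(Z, SZ)), mul(SSZ, SSZ))), mul(SZ, add(SSSZ, Z)))
  step 4: S(add(add(add(Z, mul(Z, SZ)), mul(SSZ, SSZ)), mul(SZ, add(SSSZ, Z))))
  step 5: S(add(add(mul(Z, SZ), mul(SSZ, SSZ)), mul(SZ, add(SSSZ, Z))))
  step 6: S(add(add(Z, mul(SSZ, SSZ)), mul(SZ, add(SSSZ, Z))))
  step 7: S(add(mul(SSZ, SSZ), mul(SZ, add(SSSZ, Z))))
  step 8: S(add(add(SSZ, mul(SZ, SSZ)), mul(SZ, add(SSSZ, Z))))
  step 9: S(add(S(add(SZ, mul(SZ, SSZ))), mul(SZ, add(SSSZ, Z))))
  step 10: S(S(add(add(SZ, mul(SZ, SSZ)), mul(SZ, add(SSSZ, Z)))))
  step 11: S(S(add(S(add(Z, mul(SZ, SSZ))), mul(SZ, add(SSSZ, Z)))))
  step 12: S(S(S(add(add(Z, mul(SZ, SSZ)), mul(SZ, add(SSSZ, Z))))))
  step 13: S(S(S(add(mul(SZ, SSZ), mul(SZ, add(SSSZ, Z))))))
  step 14: S(S(S(add(add(SSZ, mul(Z, SSZ)), mul(SZ, add(SSSZ, Z))))))
  step 15: S(S(S(add(S(add(SZ, mul(Z, SSZ))), mul(SZ, add(SSSZ, Z))))))
  step 16: S(S(S(S(add(add(SZ, mul(Z, SSZ)), mul(SZ, add(SSSZ, Z)))))))
  step 17: S(S(S(S(add(S(add(Z, mul(Z, SSZ))), mul(SZ, add(SSSZ, Z)))))))
  step 18: S(S(S(S(S(add(add(Z, mul(Z, SSZ)), mul(SZ, add(SSSZ, Z))))))))
  step 19: S(S(S(S(S(add(mul(Z, SSZ), mul(SZ, add(SSSZ, Z))))))))
  step 20: S(S(S(S(S(add(Z, mul(SZ, add(SSSZ, Z))))))))
  step 21: S(S(S(S(S(mul(SZ, add(SSSZ, Z)))))))
  step 22: S(S(S(S(S(add(add(SSSZ, Z), mul(Z, add(SSSZ, Z))))))))
  step 23: S(S(S(S(S(add(S(add(SSZ, Z)), mul(Z, add(SSSZ, Z))))))))
  step 24: S(S(S(S(S(S(add(add(SSZ, Z), mul(Z, add(SSSZ, Z)))))))))
  step 25: S(S(S(S(S(S(add(S(add(SZ, Z)), mul(Z, add(SSSZ, Z)))))))))
  step 26: S(S(S(S(S(S(S(add(add(SZ, Z), mul(Z, add(SSSZ, Z))))))))))
  step 27: S(S(S(S(S(S(S(add(S(add(Z, Z)), mul(Z, add(SSSZ, Z))))))))))
  step 28: S(S(S(S(S(S(S(S(add(add(Z, Z), mul(Z, add(SSSZ, Z)))))))))))
  step 29: S(S(S(S(S(S(S(S(add(Z, mul(Z, add(SSSZ, Z)))))))))))
  step 30: S(S(S(S(S(S(S(S(mul(Z, add(SSSZ, Z))))))))))
  step 31: S^8(Z)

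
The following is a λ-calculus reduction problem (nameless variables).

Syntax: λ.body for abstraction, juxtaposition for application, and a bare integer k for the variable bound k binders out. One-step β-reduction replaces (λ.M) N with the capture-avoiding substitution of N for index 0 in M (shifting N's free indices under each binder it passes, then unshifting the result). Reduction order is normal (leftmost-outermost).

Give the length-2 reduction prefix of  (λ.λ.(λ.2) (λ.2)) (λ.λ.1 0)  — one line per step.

Answer: after 2 steps: λ.λ.λ.1 0

Derivation:
  start: (λ.λ.(λ.2) (λ.2)) (λ.λ.1 0)
  →1  λ.(λ.λ.λ.1 0) (λ.λ.λ.1 0)
  →2  λ.λ.λ.1 0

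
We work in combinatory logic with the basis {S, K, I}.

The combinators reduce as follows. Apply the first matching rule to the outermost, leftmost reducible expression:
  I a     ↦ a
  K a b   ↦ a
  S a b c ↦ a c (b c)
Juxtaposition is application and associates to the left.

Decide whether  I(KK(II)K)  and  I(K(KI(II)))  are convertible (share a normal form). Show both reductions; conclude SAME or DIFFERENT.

Term A:
  start: I(KK(II)K)
  step 1: KK(II)K
  step 2: KK

Term B:
  start: I(K(KI(II)))
  step 1: K(KI(II))
  step 2: KI

Answer: DIFFERENT — A ⇓ KK, B ⇓ KI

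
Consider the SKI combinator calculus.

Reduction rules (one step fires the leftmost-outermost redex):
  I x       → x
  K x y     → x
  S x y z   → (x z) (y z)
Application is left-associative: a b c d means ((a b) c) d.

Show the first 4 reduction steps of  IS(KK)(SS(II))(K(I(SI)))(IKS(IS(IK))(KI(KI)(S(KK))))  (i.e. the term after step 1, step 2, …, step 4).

Answer: after 4 steps: SS(II)(K(I(SI)))

Reduction:
  start: IS(KK)(SS(II))(K(I(SI)))(IKS(IS(IK))(KI(KI)(S(KK))))
  step 1: S(KK)(SS(II))(K(I(SI)))(IKS(IS(IK))(KI(KI)(S(KK))))
  step 2: KK(K(I(SI)))(SS(II)(K(I(SI))))(IKS(IS(IK))(KI(KI)(S(KK))))
  step 3: K(SS(II)(K(I(SI))))(IKS(IS(IK))(KI(KI)(S(KK))))
  step 4: SS(II)(K(I(SI)))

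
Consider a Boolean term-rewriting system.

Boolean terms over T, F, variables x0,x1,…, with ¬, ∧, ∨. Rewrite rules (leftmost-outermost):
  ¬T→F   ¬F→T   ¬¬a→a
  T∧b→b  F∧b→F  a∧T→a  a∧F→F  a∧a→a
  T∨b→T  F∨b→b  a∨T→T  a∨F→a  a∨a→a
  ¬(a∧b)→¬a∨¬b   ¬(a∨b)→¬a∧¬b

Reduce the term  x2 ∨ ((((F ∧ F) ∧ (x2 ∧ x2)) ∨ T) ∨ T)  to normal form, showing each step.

  start: x2 ∨ ((((F ∧ F) ∧ (x2 ∧ x2)) ∨ T) ∨ T)
  →1  x2 ∨ T
  →2  T

Answer: normal form = T  (in 2 steps)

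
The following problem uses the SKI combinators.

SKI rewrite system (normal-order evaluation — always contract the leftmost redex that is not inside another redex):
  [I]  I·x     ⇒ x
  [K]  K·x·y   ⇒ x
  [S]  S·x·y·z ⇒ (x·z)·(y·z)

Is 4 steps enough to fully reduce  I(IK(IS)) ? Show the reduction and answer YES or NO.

  start: I(IK(IS))
  →1  IK(IS)
  →2  K(IS)
  →3  KS

Answer: YES — reaches normal form KS in 3 ≤ 4 steps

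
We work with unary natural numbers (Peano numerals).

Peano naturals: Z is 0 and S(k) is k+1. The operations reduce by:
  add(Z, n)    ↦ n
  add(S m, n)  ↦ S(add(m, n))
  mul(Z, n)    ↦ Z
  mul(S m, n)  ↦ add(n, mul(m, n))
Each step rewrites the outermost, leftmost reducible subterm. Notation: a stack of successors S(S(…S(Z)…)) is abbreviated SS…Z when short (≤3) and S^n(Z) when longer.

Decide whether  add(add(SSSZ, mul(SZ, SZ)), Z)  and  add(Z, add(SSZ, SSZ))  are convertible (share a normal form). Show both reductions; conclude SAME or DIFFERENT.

Answer: SAME — A ⇓ S^4(Z), B ⇓ S^4(Z)

Working:
Term A:
  start: add(add(SSSZ, mul(SZ, SZ)), Z)
  →1  add(S(add(SSZ, mul(SZ, SZ))), Z)
  →2  S(add(add(SSZ, mul(SZ, SZ)), Z))
  →3  S(add(S(add(SZ, mul(SZ, SZ))), Z))
  →4  S(S(add(add(SZ, mul(SZ, SZ)), Z)))
  →5  S(S(add(S(add(Z, mul(SZ, SZ))), Z)))
  →6  S(S(S(add(add(Z, mul(SZ, SZ)), Z))))
  →7  S(S(S(add(mul(SZ, SZ), Z))))
  →8  S(S(S(add(add(SZ, mul(Z, SZ)), Z))))
  →9  S(S(S(add(S(add(Z, mul(Z, SZ))), Z))))
  →10  S(S(S(S(add(add(Z, mul(Z, SZ)), Z)))))
  →11  S(S(S(S(add(mul(Z, SZ), Z)))))
  →12  S(S(S(S(add(Z, Z)))))
  →13  S^4(Z)

Term B:
  start: add(Z, add(SSZ, SSZ))
  →1  add(SSZ, SSZ)
  →2  S(add(SZ, SSZ))
  →3  S(S(add(Z, SSZ)))
  →4  S^4(Z)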